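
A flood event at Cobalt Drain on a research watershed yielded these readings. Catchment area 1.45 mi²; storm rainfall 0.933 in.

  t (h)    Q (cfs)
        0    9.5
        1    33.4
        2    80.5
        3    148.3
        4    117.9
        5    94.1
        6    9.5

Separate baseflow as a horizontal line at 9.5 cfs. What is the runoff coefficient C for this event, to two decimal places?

C ≈ 0.49

ΣQ_DR = 426.7 cfs; V = ΣQ_DR·Δt = 1.536 × 10^6 ft³.
Runoff depth d = V / A = 0.4560 in.
C = d / P = 0.4560 / 0.933 = 0.49.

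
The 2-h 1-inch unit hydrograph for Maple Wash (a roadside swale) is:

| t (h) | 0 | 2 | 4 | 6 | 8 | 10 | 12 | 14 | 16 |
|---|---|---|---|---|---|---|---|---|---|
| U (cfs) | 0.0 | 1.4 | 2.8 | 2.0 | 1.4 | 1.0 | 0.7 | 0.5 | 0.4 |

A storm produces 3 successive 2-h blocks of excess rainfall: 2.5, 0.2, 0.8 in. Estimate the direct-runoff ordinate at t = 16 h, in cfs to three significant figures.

By discrete convolution, Q_j = Σ (P_i / 1 in) · U_{j−i}.
At t = 16 h (j=8): Q = (2.5/1)·0.4 + (0.2/1)·0.5 + (0.8/1)·0.7 = 1.66 cfs.

Q ≈ 1.66 cfs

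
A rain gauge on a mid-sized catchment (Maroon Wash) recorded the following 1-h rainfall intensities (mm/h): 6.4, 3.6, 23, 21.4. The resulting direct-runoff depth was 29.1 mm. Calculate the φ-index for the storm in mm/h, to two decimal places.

φ ≈ 7.65 mm/h

Only the 2 blocks with intensity above φ contribute runoff: 23, 21.4 mm/h.
Σ(I−φ)·Δt = d  ⇒  (23+21.4 − 2φ)·1 = 29.1
φ = (44.40 − 29.1/1) / 2 = 7.65 mm/h.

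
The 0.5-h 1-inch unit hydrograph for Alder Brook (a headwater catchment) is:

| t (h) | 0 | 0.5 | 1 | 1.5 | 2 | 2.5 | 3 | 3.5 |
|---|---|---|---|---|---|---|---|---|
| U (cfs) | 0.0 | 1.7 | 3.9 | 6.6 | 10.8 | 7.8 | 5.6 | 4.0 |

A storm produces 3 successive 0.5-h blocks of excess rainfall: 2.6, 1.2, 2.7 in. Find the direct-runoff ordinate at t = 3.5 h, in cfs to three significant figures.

By discrete convolution, Q_j = Σ (P_i / 1 in) · U_{j−i}.
At t = 3.5 h (j=7): Q = (2.6/1)·4.0 + (1.2/1)·5.6 + (2.7/1)·7.8 = 38.2 cfs.

Q ≈ 38.2 cfs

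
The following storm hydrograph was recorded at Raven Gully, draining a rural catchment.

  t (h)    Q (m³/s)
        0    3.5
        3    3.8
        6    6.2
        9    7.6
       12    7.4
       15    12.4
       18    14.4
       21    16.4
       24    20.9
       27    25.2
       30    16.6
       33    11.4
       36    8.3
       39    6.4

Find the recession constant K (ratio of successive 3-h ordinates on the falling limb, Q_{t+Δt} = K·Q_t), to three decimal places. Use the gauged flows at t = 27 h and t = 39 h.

Using the recession-limb readings at t = 27 h and t = 39 h: Q falls from 25.2 to 6.4 m³/s over 4 intervals.
K = (Q₂/Q₁)^(1/4) = (6.4/25.2)^(1/4) = 0.710.

K ≈ 0.710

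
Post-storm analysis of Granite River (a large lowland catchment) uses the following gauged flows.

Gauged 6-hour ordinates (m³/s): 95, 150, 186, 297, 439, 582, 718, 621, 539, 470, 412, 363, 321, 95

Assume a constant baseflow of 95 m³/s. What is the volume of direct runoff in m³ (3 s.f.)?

V ≈ 8.55 × 10^7 m³

Direct-runoff ordinates (Q − Q_b): 0.0, 55.0, 91.0, 202.0, 344.0, 487.0, 623.0, 526.0, 444.0, 375.0, 317.0, 268.0, 226.0, 0.0 m³/s.
ΣQ_DR = 3958 m³/s.
With Δt = 6 h = 21600 s, V = ΣQ_DR · Δt = 3958 × 21600 = 8.55 × 10^7 m³.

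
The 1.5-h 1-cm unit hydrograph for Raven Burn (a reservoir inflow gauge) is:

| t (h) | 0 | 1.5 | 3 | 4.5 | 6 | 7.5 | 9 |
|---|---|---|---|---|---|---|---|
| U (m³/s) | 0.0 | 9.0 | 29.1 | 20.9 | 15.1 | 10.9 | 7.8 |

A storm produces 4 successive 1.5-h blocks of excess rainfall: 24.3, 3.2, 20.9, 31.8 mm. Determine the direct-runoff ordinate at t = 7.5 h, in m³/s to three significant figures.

By discrete convolution, Q_j = Σ (P_i / 10 mm) · U_{j−i}.
At t = 7.5 h (j=5): Q = (24.3/10)·10.9 + (3.2/10)·15.1 + (20.9/10)·20.9 + (31.8/10)·29.1 = 168 m³/s.

Q ≈ 168 m³/s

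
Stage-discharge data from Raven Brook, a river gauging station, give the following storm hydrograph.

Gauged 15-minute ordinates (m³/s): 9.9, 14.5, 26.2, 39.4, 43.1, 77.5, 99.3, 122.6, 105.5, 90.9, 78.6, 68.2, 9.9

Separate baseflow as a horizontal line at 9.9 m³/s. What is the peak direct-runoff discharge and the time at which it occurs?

Subtracting baseflow gives direct-runoff ordinates: 0.0, 4.6, 16.3, 29.5, 33.2, 67.6, 89.4, 112.7, 95.6, 81.0, 68.7, 58.3, 0.0 m³/s.
The maximum is 112.7 m³/s, occurring at the reading for t = 1.75 h.

Q_p = 112.7 m³/s at t = 1.75 h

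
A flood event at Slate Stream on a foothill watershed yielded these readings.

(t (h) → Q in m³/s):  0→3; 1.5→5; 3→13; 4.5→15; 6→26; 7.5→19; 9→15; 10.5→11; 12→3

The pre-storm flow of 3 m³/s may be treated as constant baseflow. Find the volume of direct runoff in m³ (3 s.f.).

V ≈ 4.48 × 10^5 m³

Direct-runoff ordinates (Q − Q_b): 0.0, 2.0, 10.0, 12.0, 23.0, 16.0, 12.0, 8.0, 0.0 m³/s.
ΣQ_DR = 83.00 m³/s.
With Δt = 1.5 h = 5400 s, V = ΣQ_DR · Δt = 83.00 × 5400 = 4.48 × 10^5 m³.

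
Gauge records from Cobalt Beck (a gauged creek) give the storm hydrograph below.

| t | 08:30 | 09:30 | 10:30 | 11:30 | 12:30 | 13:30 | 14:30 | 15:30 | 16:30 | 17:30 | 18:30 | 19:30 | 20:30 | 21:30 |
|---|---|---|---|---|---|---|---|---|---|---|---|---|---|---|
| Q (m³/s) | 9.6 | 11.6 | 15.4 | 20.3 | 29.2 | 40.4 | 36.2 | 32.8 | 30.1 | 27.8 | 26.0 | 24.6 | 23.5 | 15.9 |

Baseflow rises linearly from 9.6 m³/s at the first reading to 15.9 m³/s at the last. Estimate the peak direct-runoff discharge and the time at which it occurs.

Subtracting baseflow gives direct-runoff ordinates: 0.00, 1.52, 4.83, 9.25, 17.66, 28.38, 23.69, 19.81, 16.62, 13.84, 11.55, 9.67, 8.08, 0.00 m³/s.
The maximum is 28.38 m³/s, occurring at the reading for t = 13:30.

Q_p = 28.38 m³/s at t = 13:30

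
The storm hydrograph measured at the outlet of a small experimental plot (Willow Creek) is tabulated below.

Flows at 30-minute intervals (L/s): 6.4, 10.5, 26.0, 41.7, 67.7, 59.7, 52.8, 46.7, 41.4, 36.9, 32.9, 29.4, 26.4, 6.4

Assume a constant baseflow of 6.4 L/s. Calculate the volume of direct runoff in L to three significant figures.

V ≈ 7.12 × 10^5 L

Direct-runoff ordinates (Q − Q_b): 0.0, 4.1, 19.6, 35.3, 61.3, 53.3, 46.4, 40.3, 35.0, 30.5, 26.5, 23.0, 20.0, 0.0 L/s.
ΣQ_DR = 395.3 L/s.
With Δt = 0.5 h = 1800 s, V = ΣQ_DR · Δt = 395.3 × 1800 = 7.12 × 10^5 L.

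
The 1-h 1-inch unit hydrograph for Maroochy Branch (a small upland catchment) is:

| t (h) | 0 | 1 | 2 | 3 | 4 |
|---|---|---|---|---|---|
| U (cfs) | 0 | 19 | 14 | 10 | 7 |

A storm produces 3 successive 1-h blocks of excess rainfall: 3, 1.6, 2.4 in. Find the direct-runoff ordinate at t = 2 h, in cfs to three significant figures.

By discrete convolution, Q_j = Σ (P_i / 1 in) · U_{j−i}.
At t = 2 h (j=2): Q = (3/1)·14 + (1.6/1)·19 + (2.4/1)·0 = 72.4 cfs.

Q ≈ 72.4 cfs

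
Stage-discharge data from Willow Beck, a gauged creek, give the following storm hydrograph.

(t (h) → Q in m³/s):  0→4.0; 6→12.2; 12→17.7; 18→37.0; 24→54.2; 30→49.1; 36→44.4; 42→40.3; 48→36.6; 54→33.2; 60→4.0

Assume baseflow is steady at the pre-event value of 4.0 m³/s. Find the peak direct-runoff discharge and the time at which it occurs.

Subtracting baseflow gives direct-runoff ordinates: 0.0, 8.2, 13.7, 33.0, 50.2, 45.1, 40.4, 36.3, 32.6, 29.2, 0.0 m³/s.
The maximum is 50.2 m³/s, occurring at the reading for t = 24 h.

Q_p = 50.2 m³/s at t = 24 h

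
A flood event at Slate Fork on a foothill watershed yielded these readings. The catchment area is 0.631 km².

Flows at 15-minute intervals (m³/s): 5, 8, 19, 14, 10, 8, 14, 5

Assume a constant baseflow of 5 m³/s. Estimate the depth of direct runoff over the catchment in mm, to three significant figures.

d ≈ 61.3 mm

Direct runoff: 0.0, 3.0, 14.0, 9.0, 5.0, 3.0, 9.0, 0.0 m³/s; ΣQ_DR = 43.00 m³/s.
V = ΣQ_DR · Δt = 43.00 × 900 s = 38700 m³.
Over A = 0.631 km², depth = V / A = 61.3 mm.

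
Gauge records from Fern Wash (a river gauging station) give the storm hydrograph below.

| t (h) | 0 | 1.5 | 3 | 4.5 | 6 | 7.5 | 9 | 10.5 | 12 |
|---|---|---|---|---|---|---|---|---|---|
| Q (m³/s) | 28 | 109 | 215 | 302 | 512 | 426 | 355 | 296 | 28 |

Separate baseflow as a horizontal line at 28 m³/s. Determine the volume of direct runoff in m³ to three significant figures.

Direct-runoff ordinates (Q − Q_b): 0.0, 81.0, 187.0, 274.0, 484.0, 398.0, 327.0, 268.0, 0.0 m³/s.
ΣQ_DR = 2019 m³/s.
With Δt = 1.5 h = 5400 s, V = ΣQ_DR · Δt = 2019 × 5400 = 1.09 × 10^7 m³.

V ≈ 1.09 × 10^7 m³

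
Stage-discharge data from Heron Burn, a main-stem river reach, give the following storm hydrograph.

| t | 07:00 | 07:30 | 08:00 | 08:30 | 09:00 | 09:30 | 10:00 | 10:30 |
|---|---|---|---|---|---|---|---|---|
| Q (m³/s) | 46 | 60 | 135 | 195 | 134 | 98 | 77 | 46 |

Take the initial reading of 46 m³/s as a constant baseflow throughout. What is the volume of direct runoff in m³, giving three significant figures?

V ≈ 7.61 × 10^5 m³

Direct-runoff ordinates (Q − Q_b): 0.0, 14.0, 89.0, 149.0, 88.0, 52.0, 31.0, 0.0 m³/s.
ΣQ_DR = 423.0 m³/s.
With Δt = 0.5 h = 1800 s, V = ΣQ_DR · Δt = 423.0 × 1800 = 7.61 × 10^5 m³.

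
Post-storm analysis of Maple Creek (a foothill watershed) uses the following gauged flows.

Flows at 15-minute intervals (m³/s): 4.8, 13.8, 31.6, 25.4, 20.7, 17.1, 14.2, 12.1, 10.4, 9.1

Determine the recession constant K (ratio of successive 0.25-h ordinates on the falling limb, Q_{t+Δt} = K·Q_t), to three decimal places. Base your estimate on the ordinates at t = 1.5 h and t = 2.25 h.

K ≈ 0.862

Using the recession-limb readings at t = 1.5 h and t = 2.25 h: Q falls from 14.2 to 9.1 m³/s over 3 intervals.
K = (Q₂/Q₁)^(1/3) = (9.1/14.2)^(1/3) = 0.862.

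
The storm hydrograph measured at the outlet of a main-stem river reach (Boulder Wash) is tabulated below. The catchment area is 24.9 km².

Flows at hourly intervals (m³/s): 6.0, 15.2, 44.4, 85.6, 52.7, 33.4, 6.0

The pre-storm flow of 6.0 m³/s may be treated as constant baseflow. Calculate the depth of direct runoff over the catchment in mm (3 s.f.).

d ≈ 29.1 mm

Direct runoff: 0.0, 9.2, 38.4, 79.6, 46.7, 27.4, 0.0 m³/s; ΣQ_DR = 201.3 m³/s.
V = ΣQ_DR · Δt = 201.3 × 3600 s = 7.247 × 10^5 m³.
Over A = 24.9 km², depth = V / A = 29.1 mm.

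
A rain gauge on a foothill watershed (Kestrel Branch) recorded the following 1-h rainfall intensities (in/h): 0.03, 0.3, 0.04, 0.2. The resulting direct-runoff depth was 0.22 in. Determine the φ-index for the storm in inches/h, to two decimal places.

φ ≈ 0.14 in/h

Only the 2 blocks with intensity above φ contribute runoff: 0.3, 0.2 in/h.
Σ(I−φ)·Δt = d  ⇒  (0.3+0.2 − 2φ)·1 = 0.22
φ = (0.5000 − 0.22/1) / 2 = 0.14 in/h.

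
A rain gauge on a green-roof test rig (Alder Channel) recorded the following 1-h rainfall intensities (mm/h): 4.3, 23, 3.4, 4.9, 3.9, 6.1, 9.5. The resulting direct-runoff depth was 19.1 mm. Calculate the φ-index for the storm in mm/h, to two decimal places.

φ ≈ 6.70 mm/h

Only the 2 blocks with intensity above φ contribute runoff: 23, 9.5 mm/h.
Σ(I−φ)·Δt = d  ⇒  (23+9.5 − 2φ)·1 = 19.1
φ = (32.50 − 19.1/1) / 2 = 6.70 mm/h.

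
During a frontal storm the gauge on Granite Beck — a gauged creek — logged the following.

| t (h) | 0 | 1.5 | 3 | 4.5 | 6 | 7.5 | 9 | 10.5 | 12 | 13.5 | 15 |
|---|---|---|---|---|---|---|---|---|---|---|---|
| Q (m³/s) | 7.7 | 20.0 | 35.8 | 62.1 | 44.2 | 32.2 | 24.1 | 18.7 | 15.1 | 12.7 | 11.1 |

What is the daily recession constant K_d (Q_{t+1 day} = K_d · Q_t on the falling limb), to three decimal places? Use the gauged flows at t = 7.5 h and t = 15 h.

K_d ≈ 0.033

Between t = 7.5 h and t = 15 h the flow falls from 32.2 to 11.1 m³/s over 5×1.5 h = 7.5 h.
Per-interval ratio K = (11.1/32.2)^(1/5) = 0.8082; K_d = K^(24/1.5) = 0.033.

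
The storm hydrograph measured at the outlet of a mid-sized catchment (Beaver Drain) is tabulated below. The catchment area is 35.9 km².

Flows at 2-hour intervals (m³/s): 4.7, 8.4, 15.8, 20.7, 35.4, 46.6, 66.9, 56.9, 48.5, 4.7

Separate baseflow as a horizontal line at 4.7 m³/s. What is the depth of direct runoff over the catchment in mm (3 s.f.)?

d ≈ 52.5 mm

Direct runoff: 0.0, 3.7, 11.1, 16.0, 30.7, 41.9, 62.2, 52.2, 43.8, 0.0 m³/s; ΣQ_DR = 261.6 m³/s.
V = ΣQ_DR · Δt = 261.6 × 7200 s = 1.884 × 10^6 m³.
Over A = 35.9 km², depth = V / A = 52.5 mm.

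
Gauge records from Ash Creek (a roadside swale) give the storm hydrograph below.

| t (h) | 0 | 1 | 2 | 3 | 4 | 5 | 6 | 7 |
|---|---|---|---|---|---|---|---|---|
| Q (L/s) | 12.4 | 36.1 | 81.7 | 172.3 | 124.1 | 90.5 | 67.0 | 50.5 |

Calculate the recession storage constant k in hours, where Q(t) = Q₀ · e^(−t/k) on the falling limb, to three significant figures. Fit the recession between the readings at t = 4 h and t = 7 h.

On the falling limb, Q drops from 124.1 to 50.5 L/s between t = 4 h and t = 7 h (Δt = 3 h).
k = −Δt / ln(Q₂/Q₁) = −3 / ln(50.5/124.1) = 3.34 h.

k ≈ 3.34 h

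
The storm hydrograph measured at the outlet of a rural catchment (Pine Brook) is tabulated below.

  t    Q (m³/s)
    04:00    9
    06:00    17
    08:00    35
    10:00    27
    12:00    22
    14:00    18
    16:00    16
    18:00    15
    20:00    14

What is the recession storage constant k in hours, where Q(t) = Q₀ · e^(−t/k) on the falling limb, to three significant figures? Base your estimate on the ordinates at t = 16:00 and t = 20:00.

k ≈ 30.0 h

On the falling limb, Q drops from 16 to 14 m³/s between t = 16:00 and t = 20:00 (Δt = 4 h).
k = −Δt / ln(Q₂/Q₁) = −4 / ln(14/16) = 30.0 h.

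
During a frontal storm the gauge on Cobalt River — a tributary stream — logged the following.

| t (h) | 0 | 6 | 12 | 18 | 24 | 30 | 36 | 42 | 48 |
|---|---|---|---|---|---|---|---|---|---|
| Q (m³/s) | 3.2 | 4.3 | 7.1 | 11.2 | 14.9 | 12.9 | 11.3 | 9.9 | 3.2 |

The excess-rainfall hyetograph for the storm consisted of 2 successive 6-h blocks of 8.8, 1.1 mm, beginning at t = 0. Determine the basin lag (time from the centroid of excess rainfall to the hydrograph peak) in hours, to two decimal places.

t_L ≈ 20.33 h

Centroid of excess rainfall: t_c = Σ P_i·t̄_i / ΣP_i = 3.6667 h (block centres at 3, 9 h).
Hydrograph peak occurs at t = 24 h, so basin lag t_L = 24 − 3.6667 = 20.33 h.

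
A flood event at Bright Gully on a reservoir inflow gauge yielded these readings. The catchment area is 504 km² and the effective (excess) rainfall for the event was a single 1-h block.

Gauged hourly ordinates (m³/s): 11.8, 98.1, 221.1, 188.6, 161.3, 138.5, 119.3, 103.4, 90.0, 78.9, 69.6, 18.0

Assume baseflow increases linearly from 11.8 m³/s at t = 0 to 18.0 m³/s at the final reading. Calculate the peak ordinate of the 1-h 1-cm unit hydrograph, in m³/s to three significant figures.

U_p ≈ 260 m³/s

Direct runoff: 0.00, 85.74, 208.17, 175.11, 147.25, 123.88, 104.12, 87.65, 73.69, 62.03, 52.16, 0.00 m³/s; ΣQ_DR = 1120 m³/s, peak = 208.17 m³/s.
Runoff depth d = ΣQ_DR·Δt / A = 1120 × 3600 / (504 km²) = 7.999 mm.
The 1-cm UH is the DRH scaled by (10 mm)/d, so U_p = 208.17 × 10/7.999 = 260 m³/s.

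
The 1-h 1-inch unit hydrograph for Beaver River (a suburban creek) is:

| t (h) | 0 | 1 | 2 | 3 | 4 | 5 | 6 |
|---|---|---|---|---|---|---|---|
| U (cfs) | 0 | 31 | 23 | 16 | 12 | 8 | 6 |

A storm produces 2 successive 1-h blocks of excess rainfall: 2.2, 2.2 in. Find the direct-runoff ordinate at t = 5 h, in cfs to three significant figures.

By discrete convolution, Q_j = Σ (P_i / 1 in) · U_{j−i}.
At t = 5 h (j=5): Q = (2.2/1)·8 + (2.2/1)·12 = 44.0 cfs.

Q ≈ 44.0 cfs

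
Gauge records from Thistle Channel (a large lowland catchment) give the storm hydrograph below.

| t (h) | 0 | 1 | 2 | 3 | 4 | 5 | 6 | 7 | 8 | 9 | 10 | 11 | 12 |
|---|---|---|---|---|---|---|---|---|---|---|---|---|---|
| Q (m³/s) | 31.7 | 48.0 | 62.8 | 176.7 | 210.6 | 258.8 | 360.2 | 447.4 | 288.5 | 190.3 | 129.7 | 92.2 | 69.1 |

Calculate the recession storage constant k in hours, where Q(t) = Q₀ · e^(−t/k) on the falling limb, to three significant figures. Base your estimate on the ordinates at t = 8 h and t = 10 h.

k ≈ 2.50 h

On the falling limb, Q drops from 288.5 to 129.7 m³/s between t = 8 h and t = 10 h (Δt = 2 h).
k = −Δt / ln(Q₂/Q₁) = −2 / ln(129.7/288.5) = 2.50 h.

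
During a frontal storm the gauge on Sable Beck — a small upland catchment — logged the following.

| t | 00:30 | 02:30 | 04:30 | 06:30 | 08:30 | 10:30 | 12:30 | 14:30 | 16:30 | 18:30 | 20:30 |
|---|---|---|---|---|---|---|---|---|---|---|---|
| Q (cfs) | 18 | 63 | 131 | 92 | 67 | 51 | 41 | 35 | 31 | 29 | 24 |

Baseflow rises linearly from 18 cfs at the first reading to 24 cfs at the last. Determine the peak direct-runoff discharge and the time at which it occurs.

Q_p = 111.80 cfs at t = 04:30

Subtracting baseflow gives direct-runoff ordinates: 0.00, 44.40, 111.80, 72.20, 46.60, 30.00, 19.40, 12.80, 8.20, 5.60, 0.00 cfs.
The maximum is 111.80 cfs, occurring at the reading for t = 04:30.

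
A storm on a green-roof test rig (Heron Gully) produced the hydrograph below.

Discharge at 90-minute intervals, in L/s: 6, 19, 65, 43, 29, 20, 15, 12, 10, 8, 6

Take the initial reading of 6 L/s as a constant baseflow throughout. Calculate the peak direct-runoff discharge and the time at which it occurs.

Q_p = 59.0 L/s at t = 3 h

Subtracting baseflow gives direct-runoff ordinates: 0.0, 13.0, 59.0, 37.0, 23.0, 14.0, 9.0, 6.0, 4.0, 2.0, 0.0 L/s.
The maximum is 59.0 L/s, occurring at the reading for t = 3 h.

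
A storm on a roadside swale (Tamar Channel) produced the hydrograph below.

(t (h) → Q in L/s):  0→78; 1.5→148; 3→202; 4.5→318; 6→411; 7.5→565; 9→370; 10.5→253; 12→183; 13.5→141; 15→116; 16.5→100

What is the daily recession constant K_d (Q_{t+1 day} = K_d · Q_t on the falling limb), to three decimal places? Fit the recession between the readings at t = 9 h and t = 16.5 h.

K_d ≈ 0.015

Between t = 9 h and t = 16.5 h the flow falls from 370 to 100 L/s over 5×1.5 h = 7.5 h.
Per-interval ratio K = (100/370)^(1/5) = 0.7698; K_d = K^(24/1.5) = 0.015.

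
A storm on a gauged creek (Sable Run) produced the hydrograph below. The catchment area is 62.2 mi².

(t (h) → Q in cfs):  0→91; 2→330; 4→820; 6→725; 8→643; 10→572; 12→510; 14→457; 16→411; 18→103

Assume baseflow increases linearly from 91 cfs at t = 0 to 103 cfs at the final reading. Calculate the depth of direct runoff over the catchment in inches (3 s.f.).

d ≈ 0.184 in

Direct runoff: 0.00, 237.67, 726.33, 630.00, 546.67, 474.33, 411.00, 356.67, 309.33, 0.00 cfs; ΣQ_DR = 3692 cfs.
V = ΣQ_DR · Δt = 3692 × 7200 s = 2.658 × 10^7 ft³.
Over A = 62.2 mi², depth = V / A = 0.184 in.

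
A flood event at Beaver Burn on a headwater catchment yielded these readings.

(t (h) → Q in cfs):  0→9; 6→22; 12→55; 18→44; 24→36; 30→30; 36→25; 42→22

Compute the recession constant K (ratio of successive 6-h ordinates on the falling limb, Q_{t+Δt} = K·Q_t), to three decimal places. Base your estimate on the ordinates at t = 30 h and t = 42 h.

K ≈ 0.856

Using the recession-limb readings at t = 30 h and t = 42 h: Q falls from 30 to 22 cfs over 2 intervals.
K = (Q₂/Q₁)^(1/2) = (22/30)^(1/2) = 0.856.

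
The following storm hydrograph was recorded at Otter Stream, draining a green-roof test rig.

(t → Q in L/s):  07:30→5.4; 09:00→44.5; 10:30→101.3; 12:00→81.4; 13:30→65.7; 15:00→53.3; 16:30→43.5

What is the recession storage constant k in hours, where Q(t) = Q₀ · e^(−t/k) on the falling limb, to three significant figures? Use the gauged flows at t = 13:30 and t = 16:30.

k ≈ 7.28 h

On the falling limb, Q drops from 65.7 to 43.5 L/s between t = 13:30 and t = 16:30 (Δt = 3 h).
k = −Δt / ln(Q₂/Q₁) = −3 / ln(43.5/65.7) = 7.28 h.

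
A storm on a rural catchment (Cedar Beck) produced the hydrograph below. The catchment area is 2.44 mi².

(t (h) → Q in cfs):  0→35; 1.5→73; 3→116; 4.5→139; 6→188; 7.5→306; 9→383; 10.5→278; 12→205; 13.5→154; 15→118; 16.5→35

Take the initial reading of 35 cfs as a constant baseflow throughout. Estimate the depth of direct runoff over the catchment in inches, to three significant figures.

Direct runoff: 0.0, 38.0, 81.0, 104.0, 153.0, 271.0, 348.0, 243.0, 170.0, 119.0, 83.0, 0.0 cfs; ΣQ_DR = 1610 cfs.
V = ΣQ_DR · Δt = 1610 × 5400 s = 8.694 × 10^6 ft³.
Over A = 2.44 mi², depth = V / A = 1.53 in.

d ≈ 1.53 in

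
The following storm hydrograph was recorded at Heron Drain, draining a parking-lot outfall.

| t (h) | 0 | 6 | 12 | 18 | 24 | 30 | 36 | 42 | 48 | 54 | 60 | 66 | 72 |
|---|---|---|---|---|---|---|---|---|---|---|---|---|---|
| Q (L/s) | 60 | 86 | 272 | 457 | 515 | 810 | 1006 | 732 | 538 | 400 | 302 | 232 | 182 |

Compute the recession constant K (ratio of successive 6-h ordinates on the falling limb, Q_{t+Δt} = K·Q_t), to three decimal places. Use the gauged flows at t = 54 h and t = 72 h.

K ≈ 0.769

Using the recession-limb readings at t = 54 h and t = 72 h: Q falls from 400 to 182 L/s over 3 intervals.
K = (Q₂/Q₁)^(1/3) = (182/400)^(1/3) = 0.769.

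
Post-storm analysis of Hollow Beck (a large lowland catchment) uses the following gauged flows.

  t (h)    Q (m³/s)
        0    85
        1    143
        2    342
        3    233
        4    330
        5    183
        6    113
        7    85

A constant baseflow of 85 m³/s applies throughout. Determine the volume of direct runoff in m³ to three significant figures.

Direct-runoff ordinates (Q − Q_b): 0.0, 58.0, 257.0, 148.0, 245.0, 98.0, 28.0, 0.0 m³/s.
ΣQ_DR = 834.0 m³/s.
With Δt = 1 h = 3600 s, V = ΣQ_DR · Δt = 834.0 × 3600 = 3.00 × 10^6 m³.

V ≈ 3.00 × 10^6 m³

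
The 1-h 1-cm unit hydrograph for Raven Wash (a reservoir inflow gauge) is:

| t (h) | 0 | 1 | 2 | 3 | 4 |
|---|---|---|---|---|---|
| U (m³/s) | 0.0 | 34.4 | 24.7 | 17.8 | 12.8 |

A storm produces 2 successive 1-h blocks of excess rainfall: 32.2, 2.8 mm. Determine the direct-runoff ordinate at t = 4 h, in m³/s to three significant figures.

Q ≈ 46.2 m³/s

By discrete convolution, Q_j = Σ (P_i / 10 mm) · U_{j−i}.
At t = 4 h (j=4): Q = (32.2/10)·12.8 + (2.8/10)·17.8 = 46.2 m³/s.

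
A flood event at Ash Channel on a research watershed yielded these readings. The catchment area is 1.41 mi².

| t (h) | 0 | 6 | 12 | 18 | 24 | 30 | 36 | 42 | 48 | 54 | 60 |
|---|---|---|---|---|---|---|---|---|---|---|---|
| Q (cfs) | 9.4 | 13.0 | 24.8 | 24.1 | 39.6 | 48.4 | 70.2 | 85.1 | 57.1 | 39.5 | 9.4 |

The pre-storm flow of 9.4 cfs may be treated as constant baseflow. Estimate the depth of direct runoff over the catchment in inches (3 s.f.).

d ≈ 2.09 in

Direct runoff: 0.0, 3.6, 15.4, 14.7, 30.2, 39.0, 60.8, 75.7, 47.7, 30.1, 0.0 cfs; ΣQ_DR = 317.2 cfs.
V = ΣQ_DR · Δt = 317.2 × 21600 s = 6.852 × 10^6 ft³.
Over A = 1.41 mi², depth = V / A = 2.09 in.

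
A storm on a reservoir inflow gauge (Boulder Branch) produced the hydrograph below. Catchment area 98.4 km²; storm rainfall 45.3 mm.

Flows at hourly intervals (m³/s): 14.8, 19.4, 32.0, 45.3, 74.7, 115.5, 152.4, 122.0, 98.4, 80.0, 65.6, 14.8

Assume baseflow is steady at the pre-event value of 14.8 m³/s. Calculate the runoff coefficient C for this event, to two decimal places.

C ≈ 0.53

ΣQ_DR = 657.3 m³/s; V = ΣQ_DR·Δt = 2.366 × 10^6 m³.
Runoff depth d = V / A = 24.05 mm.
C = d / P = 24.05 / 45.3 = 0.53.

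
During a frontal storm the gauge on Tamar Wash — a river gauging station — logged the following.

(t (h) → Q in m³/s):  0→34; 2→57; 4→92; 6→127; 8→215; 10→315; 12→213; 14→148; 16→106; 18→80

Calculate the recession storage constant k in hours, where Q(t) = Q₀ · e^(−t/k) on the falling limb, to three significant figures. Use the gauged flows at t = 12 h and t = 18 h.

k ≈ 6.13 h

On the falling limb, Q drops from 213 to 80 m³/s between t = 12 h and t = 18 h (Δt = 6 h).
k = −Δt / ln(Q₂/Q₁) = −6 / ln(80/213) = 6.13 h.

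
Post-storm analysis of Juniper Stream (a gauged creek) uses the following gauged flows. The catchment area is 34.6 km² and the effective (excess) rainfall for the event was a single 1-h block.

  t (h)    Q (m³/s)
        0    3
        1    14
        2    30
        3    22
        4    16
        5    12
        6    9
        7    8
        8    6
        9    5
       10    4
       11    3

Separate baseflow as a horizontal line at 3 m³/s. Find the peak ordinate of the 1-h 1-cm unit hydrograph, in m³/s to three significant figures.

U_p ≈ 27.0 m³/s

Direct runoff: 0.0, 11.0, 27.0, 19.0, 13.0, 9.0, 6.0, 5.0, 3.0, 2.0, 1.0, 0.0 m³/s; ΣQ_DR = 96.00 m³/s, peak = 27.0 m³/s.
Runoff depth d = ΣQ_DR·Δt / A = 96.00 × 3600 / (34.6 km²) = 9.988 mm.
The 1-cm UH is the DRH scaled by (10 mm)/d, so U_p = 27.0 × 10/9.988 = 27.0 m³/s.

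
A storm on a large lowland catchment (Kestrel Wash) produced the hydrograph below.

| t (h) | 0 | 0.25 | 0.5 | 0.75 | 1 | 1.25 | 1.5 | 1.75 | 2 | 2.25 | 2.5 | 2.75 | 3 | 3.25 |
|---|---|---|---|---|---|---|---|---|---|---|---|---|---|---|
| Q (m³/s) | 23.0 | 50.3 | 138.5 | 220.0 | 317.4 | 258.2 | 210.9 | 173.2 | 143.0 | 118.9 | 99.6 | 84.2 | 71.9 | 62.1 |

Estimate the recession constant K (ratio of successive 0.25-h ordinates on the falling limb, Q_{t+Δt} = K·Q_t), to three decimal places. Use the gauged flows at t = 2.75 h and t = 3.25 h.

Using the recession-limb readings at t = 2.75 h and t = 3.25 h: Q falls from 84.2 to 62.1 m³/s over 2 intervals.
K = (Q₂/Q₁)^(1/2) = (62.1/84.2)^(1/2) = 0.859.

K ≈ 0.859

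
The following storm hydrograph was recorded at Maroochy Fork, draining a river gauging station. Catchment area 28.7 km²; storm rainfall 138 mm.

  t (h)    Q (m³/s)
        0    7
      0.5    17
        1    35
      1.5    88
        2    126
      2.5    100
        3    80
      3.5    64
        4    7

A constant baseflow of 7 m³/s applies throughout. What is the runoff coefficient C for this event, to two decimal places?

ΣQ_DR = 461.0 m³/s; V = ΣQ_DR·Δt = 8.298 × 10^5 m³.
Runoff depth d = V / A = 28.91 mm.
C = d / P = 28.91 / 138 = 0.21.

C ≈ 0.21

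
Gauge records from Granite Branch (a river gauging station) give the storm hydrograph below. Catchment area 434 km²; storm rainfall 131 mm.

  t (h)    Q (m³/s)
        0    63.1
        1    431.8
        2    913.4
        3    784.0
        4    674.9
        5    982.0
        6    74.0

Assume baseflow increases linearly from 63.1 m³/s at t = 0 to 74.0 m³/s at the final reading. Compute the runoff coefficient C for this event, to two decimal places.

ΣQ_DR = 3443 m³/s; V = ΣQ_DR·Δt = 1.240 × 10^7 m³.
Runoff depth d = V / A = 28.56 mm.
C = d / P = 28.56 / 131 = 0.22.

C ≈ 0.22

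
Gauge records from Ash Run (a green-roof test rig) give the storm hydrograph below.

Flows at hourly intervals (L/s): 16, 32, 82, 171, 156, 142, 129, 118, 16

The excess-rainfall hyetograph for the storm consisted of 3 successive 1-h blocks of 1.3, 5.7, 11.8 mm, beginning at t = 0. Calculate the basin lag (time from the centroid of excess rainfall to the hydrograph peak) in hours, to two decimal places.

Centroid of excess rainfall: t_c = Σ P_i·t̄_i / ΣP_i = 2.0585 h (block centres at 0.5, 1.5, 2.5 h).
Hydrograph peak occurs at t = 3 h, so basin lag t_L = 3 − 2.0585 = 0.94 h.

t_L ≈ 0.94 h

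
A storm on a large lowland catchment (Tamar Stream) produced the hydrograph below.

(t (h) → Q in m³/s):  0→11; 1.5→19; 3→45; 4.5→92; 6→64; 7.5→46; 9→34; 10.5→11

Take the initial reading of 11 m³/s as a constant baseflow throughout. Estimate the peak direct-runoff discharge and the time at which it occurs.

Subtracting baseflow gives direct-runoff ordinates: 0.0, 8.0, 34.0, 81.0, 53.0, 35.0, 23.0, 0.0 m³/s.
The maximum is 81.0 m³/s, occurring at the reading for t = 4.5 h.

Q_p = 81.0 m³/s at t = 4.5 h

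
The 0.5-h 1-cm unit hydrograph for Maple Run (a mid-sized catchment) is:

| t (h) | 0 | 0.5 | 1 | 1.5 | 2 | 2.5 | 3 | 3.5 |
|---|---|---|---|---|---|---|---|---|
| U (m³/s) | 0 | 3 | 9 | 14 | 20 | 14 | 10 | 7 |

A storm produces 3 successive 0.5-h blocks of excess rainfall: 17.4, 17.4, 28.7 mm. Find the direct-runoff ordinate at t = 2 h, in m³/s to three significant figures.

By discrete convolution, Q_j = Σ (P_i / 10 mm) · U_{j−i}.
At t = 2 h (j=4): Q = (17.4/10)·20 + (17.4/10)·14 + (28.7/10)·9 = 85.0 m³/s.

Q ≈ 85.0 m³/s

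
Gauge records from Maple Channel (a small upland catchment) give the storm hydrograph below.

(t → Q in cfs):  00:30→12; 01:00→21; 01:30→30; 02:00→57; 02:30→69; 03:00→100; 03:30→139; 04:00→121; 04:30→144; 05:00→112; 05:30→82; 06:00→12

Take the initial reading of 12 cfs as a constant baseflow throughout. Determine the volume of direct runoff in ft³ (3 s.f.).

V ≈ 1.36 × 10^6 ft³

Direct-runoff ordinates (Q − Q_b): 0.0, 9.0, 18.0, 45.0, 57.0, 88.0, 127.0, 109.0, 132.0, 100.0, 70.0, 0.0 cfs.
ΣQ_DR = 755.0 cfs.
With Δt = 0.5 h = 1800 s, V = ΣQ_DR · Δt = 755.0 × 1800 = 1.36 × 10^6 ft³.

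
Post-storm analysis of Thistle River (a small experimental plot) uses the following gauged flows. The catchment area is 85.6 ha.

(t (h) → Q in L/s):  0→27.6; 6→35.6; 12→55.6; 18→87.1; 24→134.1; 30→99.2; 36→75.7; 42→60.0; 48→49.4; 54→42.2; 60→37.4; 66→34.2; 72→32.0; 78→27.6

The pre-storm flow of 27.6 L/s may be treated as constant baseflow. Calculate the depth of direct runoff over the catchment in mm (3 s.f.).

Direct runoff: 0.0, 8.0, 28.0, 59.5, 106.5, 71.6, 48.1, 32.4, 21.8, 14.6, 9.8, 6.6, 4.4, 0.0 L/s; ΣQ_DR = 411.3 L/s.
V = ΣQ_DR · Δt = 411.3 × 21600 s = 8.884 × 10^6 L.
Over A = 85.6 ha, depth = V / A = 10.4 mm.

d ≈ 10.4 mm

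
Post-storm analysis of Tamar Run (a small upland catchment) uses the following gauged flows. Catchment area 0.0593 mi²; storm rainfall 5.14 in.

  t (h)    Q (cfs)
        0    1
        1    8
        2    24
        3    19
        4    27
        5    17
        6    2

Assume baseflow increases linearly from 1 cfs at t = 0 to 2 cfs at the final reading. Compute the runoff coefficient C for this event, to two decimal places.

ΣQ_DR = 87.50 cfs; V = ΣQ_DR·Δt = 3.150 × 10^5 ft³.
Runoff depth d = V / A = 2.286 in.
C = d / P = 2.286 / 5.14 = 0.44.

C ≈ 0.44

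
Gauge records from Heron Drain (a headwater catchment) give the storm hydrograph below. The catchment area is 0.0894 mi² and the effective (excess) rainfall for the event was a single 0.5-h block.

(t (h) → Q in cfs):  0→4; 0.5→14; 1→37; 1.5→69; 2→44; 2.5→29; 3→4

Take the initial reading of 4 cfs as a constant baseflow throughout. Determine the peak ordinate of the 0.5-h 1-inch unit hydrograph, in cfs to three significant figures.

U_p ≈ 43.4 cfs

Direct runoff: 0.0, 10.0, 33.0, 65.0, 40.0, 25.0, 0.0 cfs; ΣQ_DR = 173.0 cfs, peak = 65.0 cfs.
Runoff depth d = ΣQ_DR·Δt / A = 173.0 × 1800 / (0.0894 mi²) = 1.499 in.
The 1-inch UH is the DRH scaled by (1 in)/d, so U_p = 65.0 × 1/1.499 = 43.4 cfs.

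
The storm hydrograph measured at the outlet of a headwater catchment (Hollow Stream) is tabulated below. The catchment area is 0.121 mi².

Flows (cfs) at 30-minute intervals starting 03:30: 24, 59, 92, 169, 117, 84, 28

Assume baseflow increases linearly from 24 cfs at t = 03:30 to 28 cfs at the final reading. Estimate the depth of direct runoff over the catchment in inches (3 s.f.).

Direct runoff: 0.00, 34.33, 66.67, 143.00, 90.33, 56.67, 0.00 cfs; ΣQ_DR = 391.0 cfs.
V = ΣQ_DR · Δt = 391.0 × 1800 s = 7.038 × 10^5 ft³.
Over A = 0.121 mi², depth = V / A = 2.50 in.

d ≈ 2.50 in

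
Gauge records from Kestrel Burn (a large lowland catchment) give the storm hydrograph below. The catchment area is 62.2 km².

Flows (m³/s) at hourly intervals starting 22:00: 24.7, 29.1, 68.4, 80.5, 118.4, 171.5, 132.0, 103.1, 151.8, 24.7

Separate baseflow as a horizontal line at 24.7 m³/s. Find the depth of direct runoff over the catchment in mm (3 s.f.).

d ≈ 38.0 mm

Direct runoff: 0.0, 4.4, 43.7, 55.8, 93.7, 146.8, 107.3, 78.4, 127.1, 0.0 m³/s; ΣQ_DR = 657.2 m³/s.
V = ΣQ_DR · Δt = 657.2 × 3600 s = 2.366 × 10^6 m³.
Over A = 62.2 km², depth = V / A = 38.0 mm.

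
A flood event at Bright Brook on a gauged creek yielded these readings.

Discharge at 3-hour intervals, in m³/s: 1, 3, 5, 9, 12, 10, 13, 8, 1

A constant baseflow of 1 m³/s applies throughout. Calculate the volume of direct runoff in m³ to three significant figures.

Direct-runoff ordinates (Q − Q_b): 0.0, 2.0, 4.0, 8.0, 11.0, 9.0, 12.0, 7.0, 0.0 m³/s.
ΣQ_DR = 53.00 m³/s.
With Δt = 3 h = 10800 s, V = ΣQ_DR · Δt = 53.00 × 10800 = 5.72 × 10^5 m³.

V ≈ 5.72 × 10^5 m³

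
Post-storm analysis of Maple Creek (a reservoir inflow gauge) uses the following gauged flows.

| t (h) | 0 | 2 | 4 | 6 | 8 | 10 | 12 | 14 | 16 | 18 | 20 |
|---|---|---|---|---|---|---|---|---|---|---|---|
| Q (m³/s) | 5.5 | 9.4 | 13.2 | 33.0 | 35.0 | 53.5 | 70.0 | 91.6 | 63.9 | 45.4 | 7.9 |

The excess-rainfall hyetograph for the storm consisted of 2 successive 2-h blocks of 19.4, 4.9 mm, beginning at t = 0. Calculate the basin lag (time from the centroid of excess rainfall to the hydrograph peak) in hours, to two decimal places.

Centroid of excess rainfall: t_c = Σ P_i·t̄_i / ΣP_i = 1.4033 h (block centres at 1, 3 h).
Hydrograph peak occurs at t = 14 h, so basin lag t_L = 14 − 1.4033 = 12.60 h.

t_L ≈ 12.60 h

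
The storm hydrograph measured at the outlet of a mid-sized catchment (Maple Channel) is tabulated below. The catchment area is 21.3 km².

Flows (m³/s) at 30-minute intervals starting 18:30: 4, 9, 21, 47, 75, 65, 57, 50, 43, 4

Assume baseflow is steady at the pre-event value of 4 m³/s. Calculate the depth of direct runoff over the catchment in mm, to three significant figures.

d ≈ 28.3 mm

Direct runoff: 0.0, 5.0, 17.0, 43.0, 71.0, 61.0, 53.0, 46.0, 39.0, 0.0 m³/s; ΣQ_DR = 335.0 m³/s.
V = ΣQ_DR · Δt = 335.0 × 1800 s = 6.030 × 10^5 m³.
Over A = 21.3 km², depth = V / A = 28.3 mm.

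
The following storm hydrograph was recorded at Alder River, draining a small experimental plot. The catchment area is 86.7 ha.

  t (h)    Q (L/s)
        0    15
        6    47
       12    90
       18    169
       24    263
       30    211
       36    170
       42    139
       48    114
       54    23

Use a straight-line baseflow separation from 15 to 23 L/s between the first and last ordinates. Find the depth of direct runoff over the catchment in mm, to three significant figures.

Direct runoff: 0.00, 31.11, 73.22, 151.33, 244.44, 191.56, 149.67, 117.78, 91.89, 0.00 L/s; ΣQ_DR = 1051 L/s.
V = ΣQ_DR · Δt = 1051 × 21600 s = 2.270 × 10^7 L.
Over A = 86.7 ha, depth = V / A = 26.2 mm.

d ≈ 26.2 mm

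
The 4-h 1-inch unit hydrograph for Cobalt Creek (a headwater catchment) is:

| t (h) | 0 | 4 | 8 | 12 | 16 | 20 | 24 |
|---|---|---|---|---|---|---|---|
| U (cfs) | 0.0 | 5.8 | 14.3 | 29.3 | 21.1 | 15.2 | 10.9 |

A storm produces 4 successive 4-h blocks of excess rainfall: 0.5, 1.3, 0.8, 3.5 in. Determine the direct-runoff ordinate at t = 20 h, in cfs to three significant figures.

Q ≈ 109 cfs

By discrete convolution, Q_j = Σ (P_i / 1 in) · U_{j−i}.
At t = 20 h (j=5): Q = (0.5/1)·15.2 + (1.3/1)·21.1 + (0.8/1)·29.3 + (3.5/1)·14.3 = 109 cfs.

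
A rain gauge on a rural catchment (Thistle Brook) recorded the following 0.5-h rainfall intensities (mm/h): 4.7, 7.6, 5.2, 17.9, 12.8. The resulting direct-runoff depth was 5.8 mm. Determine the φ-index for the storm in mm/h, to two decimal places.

Only the 2 blocks with intensity above φ contribute runoff: 17.9, 12.8 mm/h.
Σ(I−φ)·Δt = d  ⇒  (17.9+12.8 − 2φ)·0.5 = 5.8
φ = (30.70 − 5.8/0.5) / 2 = 9.55 mm/h.

φ ≈ 9.55 mm/h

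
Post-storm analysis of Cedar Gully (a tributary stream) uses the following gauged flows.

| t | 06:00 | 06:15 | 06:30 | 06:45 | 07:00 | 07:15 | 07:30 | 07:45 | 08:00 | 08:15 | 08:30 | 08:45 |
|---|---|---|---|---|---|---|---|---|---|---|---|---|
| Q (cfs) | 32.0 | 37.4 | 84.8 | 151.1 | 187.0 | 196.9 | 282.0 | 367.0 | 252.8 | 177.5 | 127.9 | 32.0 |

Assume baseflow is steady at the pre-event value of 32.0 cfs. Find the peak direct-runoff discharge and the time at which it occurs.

Q_p = 335.0 cfs at t = 07:45

Subtracting baseflow gives direct-runoff ordinates: 0.0, 5.4, 52.8, 119.1, 155.0, 164.9, 250.0, 335.0, 220.8, 145.5, 95.9, 0.0 cfs.
The maximum is 335.0 cfs, occurring at the reading for t = 07:45.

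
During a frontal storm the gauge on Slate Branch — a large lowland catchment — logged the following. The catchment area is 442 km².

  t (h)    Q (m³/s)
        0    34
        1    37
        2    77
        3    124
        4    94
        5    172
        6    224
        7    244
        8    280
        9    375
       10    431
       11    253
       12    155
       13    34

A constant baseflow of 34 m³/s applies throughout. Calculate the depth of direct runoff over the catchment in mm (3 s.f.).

d ≈ 16.8 mm

Direct runoff: 0.0, 3.0, 43.0, 90.0, 60.0, 138.0, 190.0, 210.0, 246.0, 341.0, 397.0, 219.0, 121.0, 0.0 m³/s; ΣQ_DR = 2058 m³/s.
V = ΣQ_DR · Δt = 2058 × 3600 s = 7.409 × 10^6 m³.
Over A = 442 km², depth = V / A = 16.8 mm.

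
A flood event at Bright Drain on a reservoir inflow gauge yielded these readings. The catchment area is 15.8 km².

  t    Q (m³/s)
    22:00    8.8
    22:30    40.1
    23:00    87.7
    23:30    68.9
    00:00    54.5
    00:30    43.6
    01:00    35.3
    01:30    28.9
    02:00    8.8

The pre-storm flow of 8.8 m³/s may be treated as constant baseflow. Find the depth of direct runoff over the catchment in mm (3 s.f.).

Direct runoff: 0.0, 31.3, 78.9, 60.1, 45.7, 34.8, 26.5, 20.1, 0.0 m³/s; ΣQ_DR = 297.4 m³/s.
V = ΣQ_DR · Δt = 297.4 × 1800 s = 5.353 × 10^5 m³.
Over A = 15.8 km², depth = V / A = 33.9 mm.

d ≈ 33.9 mm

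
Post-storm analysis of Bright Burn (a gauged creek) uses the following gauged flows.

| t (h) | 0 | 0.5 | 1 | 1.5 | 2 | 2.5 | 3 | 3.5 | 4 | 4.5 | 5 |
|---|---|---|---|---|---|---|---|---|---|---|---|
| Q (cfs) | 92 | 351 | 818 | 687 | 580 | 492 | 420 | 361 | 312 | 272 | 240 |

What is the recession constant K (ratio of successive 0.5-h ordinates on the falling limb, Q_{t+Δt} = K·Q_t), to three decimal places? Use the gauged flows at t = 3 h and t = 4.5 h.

Using the recession-limb readings at t = 3 h and t = 4.5 h: Q falls from 420 to 272 cfs over 3 intervals.
K = (Q₂/Q₁)^(1/3) = (272/420)^(1/3) = 0.865.

K ≈ 0.865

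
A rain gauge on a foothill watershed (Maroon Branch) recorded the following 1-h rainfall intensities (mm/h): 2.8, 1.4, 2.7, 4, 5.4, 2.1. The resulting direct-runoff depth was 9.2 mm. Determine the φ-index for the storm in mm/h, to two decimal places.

Only the 5 blocks with intensity above φ contribute runoff: 2.8, 2.7, 4, 5.4, 2.1 mm/h.
Σ(I−φ)·Δt = d  ⇒  (2.8+2.7+4+5.4+2.1 − 5φ)·1 = 9.2
φ = (17.00 − 9.2/1) / 5 = 1.56 mm/h.

φ ≈ 1.56 mm/h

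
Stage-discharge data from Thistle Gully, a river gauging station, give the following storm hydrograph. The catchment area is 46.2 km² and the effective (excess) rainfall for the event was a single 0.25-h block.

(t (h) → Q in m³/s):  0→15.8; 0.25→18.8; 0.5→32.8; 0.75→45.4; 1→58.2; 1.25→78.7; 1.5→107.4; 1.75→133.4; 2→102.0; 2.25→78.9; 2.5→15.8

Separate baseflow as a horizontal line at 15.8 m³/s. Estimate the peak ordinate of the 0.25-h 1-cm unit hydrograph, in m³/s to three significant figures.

U_p ≈ 118 m³/s

Direct runoff: 0.0, 3.0, 17.0, 29.6, 42.4, 62.9, 91.6, 117.6, 86.2, 63.1, 0.0 m³/s; ΣQ_DR = 513.4 m³/s, peak = 117.6 m³/s.
Runoff depth d = ΣQ_DR·Δt / A = 513.4 × 900 / (46.2 km²) = 10.00 mm.
The 1-cm UH is the DRH scaled by (10 mm)/d, so U_p = 117.6 × 10/10.00 = 118 m³/s.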